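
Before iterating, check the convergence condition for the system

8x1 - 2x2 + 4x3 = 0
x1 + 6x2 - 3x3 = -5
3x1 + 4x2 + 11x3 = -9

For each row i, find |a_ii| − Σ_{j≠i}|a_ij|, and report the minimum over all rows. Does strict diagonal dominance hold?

2

row 1: |8| − (2+4) = 2
row 2: |6| − (1+3) = 2
row 3: |11| − (3+4) = 4
minimum over rows = 2 → strictly diagonally dominant (convergence guaranteed)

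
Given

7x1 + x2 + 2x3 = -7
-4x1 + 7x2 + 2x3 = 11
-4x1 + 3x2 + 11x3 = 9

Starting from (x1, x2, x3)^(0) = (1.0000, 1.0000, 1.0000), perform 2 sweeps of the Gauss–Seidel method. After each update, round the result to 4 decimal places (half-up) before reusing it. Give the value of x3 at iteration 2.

0.1710

Iteration 1:
  x1 = (-7 - (1)·1.0000 - (2)·1.0000) / (7) = -1.4286
  x2 = (11 - (-4)·-1.4286 - (2)·1.0000) / (7) = 0.4694
  x3 = (9 - (-4)·-1.4286 - (3)·0.4694) / (11) = 0.1707
Iteration 2:
  x1 = (-7 - (1)·0.4694 - (2)·0.1707) / (7) = -1.1158
  x2 = (11 - (-4)·-1.1158 - (2)·0.1707) / (7) = 0.8851
  x3 = (9 - (-4)·-1.1158 - (3)·0.8851) / (11) = 0.1710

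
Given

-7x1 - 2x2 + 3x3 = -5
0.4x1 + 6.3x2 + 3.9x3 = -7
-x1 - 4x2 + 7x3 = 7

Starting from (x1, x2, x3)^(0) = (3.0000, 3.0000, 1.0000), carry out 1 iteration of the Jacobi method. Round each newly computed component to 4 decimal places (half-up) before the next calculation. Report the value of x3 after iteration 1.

Iteration 1:
  x1 = (-5 - (-2)·3.0000 - (3)·1.0000) / (-7) = 0.2857
  x2 = (-7 - (0.4)·3.0000 - (3.9)·1.0000) / (6.3) = -1.9206
  x3 = (7 - (-1)·3.0000 - (-4)·3.0000) / (7) = 3.1429

3.1429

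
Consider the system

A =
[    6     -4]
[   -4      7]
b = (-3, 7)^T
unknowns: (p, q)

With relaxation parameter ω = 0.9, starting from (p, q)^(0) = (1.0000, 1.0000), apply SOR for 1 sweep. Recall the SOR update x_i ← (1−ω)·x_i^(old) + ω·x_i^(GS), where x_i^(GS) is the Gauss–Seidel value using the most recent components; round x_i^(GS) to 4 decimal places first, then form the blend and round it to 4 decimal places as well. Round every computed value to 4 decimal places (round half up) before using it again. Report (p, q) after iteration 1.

Iteration 1:
  p: GS value = (-3 - (-4)·1.0000) / (6) = 0.1667;  p ← (1−ω)·1.0000 + ω·0.1667 = 0.2500
  q: GS value = (7 - (-4)·0.2500) / (7) = 1.1429;  q ← (1−ω)·1.0000 + ω·1.1429 = 1.1286

(0.2500, 1.1286)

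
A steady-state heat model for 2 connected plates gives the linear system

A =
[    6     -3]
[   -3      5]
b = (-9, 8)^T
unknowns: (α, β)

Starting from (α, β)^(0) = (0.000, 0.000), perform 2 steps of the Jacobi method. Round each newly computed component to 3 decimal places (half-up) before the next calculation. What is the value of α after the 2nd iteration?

Iteration 1:
  α = (-9 - (-3)·0.000) / (6) = -1.500
  β = (8 - (-3)·0.000) / (5) = 1.600
Iteration 2:
  α = (-9 - (-3)·1.600) / (6) = -0.700
  β = (8 - (-3)·-1.500) / (5) = 0.700

-0.700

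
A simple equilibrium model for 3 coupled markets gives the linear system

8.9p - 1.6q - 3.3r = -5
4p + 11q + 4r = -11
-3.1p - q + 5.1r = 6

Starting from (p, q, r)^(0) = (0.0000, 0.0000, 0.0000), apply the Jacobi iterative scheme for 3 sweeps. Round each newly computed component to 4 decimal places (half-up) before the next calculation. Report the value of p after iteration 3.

-0.5449

Iteration 1:
  p = (-5 - (-1.6)·0.0000 - (-3.3)·0.0000) / (8.9) = -0.5618
  q = (-11 - (4)·0.0000 - (4)·0.0000) / (11) = -1.0000
  r = (6 - (-3.1)·0.0000 - (-1)·0.0000) / (5.1) = 1.1765
Iteration 2:
  p = (-5 - (-1.6)·-1.0000 - (-3.3)·1.1765) / (8.9) = -0.3053
  q = (-11 - (4)·-0.5618 - (4)·1.1765) / (11) = -1.2235
  r = (6 - (-3.1)·-0.5618 - (-1)·-1.0000) / (5.1) = 0.6389
Iteration 3:
  p = (-5 - (-1.6)·-1.2235 - (-3.3)·0.6389) / (8.9) = -0.5449
  q = (-11 - (4)·-0.3053 - (4)·0.6389) / (11) = -1.1213
  r = (6 - (-3.1)·-0.3053 - (-1)·-1.2235) / (5.1) = 0.7510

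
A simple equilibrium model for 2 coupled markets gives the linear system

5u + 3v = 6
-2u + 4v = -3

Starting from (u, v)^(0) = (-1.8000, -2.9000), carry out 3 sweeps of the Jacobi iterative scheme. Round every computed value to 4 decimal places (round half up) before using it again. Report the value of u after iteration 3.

0.7680

Iteration 1:
  u = (6 - (3)·-2.9000) / (5) = 2.9400
  v = (-3 - (-2)·-1.8000) / (4) = -1.6500
Iteration 2:
  u = (6 - (3)·-1.6500) / (5) = 2.1900
  v = (-3 - (-2)·2.9400) / (4) = 0.7200
Iteration 3:
  u = (6 - (3)·0.7200) / (5) = 0.7680
  v = (-3 - (-2)·2.1900) / (4) = 0.3450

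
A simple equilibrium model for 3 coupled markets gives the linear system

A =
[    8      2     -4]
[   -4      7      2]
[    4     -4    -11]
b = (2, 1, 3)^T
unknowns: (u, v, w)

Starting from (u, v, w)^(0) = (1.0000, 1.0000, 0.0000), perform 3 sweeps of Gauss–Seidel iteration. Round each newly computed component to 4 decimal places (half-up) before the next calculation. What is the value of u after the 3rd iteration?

0.0085

Iteration 1:
  u = (2 - (2)·1.0000 - (-4)·0.0000) / (8) = 0.0000
  v = (1 - (-4)·0.0000 - (2)·0.0000) / (7) = 0.1429
  w = (3 - (4)·0.0000 - (-4)·0.1429) / (-11) = -0.3247
Iteration 2:
  u = (2 - (2)·0.1429 - (-4)·-0.3247) / (8) = 0.0519
  v = (1 - (-4)·0.0519 - (2)·-0.3247) / (7) = 0.2653
  w = (3 - (4)·0.0519 - (-4)·0.2653) / (-11) = -0.3503
Iteration 3:
  u = (2 - (2)·0.2653 - (-4)·-0.3503) / (8) = 0.0085
  v = (1 - (-4)·0.0085 - (2)·-0.3503) / (7) = 0.2478
  w = (3 - (4)·0.0085 - (-4)·0.2478) / (-11) = -0.3597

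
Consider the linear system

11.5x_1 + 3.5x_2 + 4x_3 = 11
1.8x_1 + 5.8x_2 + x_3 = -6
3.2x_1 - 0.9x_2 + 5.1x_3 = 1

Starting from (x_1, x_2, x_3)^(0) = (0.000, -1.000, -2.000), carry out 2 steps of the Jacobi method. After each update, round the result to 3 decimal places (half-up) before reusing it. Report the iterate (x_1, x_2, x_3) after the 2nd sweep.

(1.160, -1.645, -1.154)

Iteration 1:
  x_1 = (11 - (3.5)·-1.000 - (4)·-2.000) / (11.5) = 1.957
  x_2 = (-6 - (1.8)·0.000 - (1)·-2.000) / (5.8) = -0.690
  x_3 = (1 - (3.2)·0.000 - (-0.9)·-1.000) / (5.1) = 0.020
Iteration 2:
  x_1 = (11 - (3.5)·-0.690 - (4)·0.020) / (11.5) = 1.160
  x_2 = (-6 - (1.8)·1.957 - (1)·0.020) / (5.8) = -1.645
  x_3 = (1 - (3.2)·1.957 - (-0.9)·-0.690) / (5.1) = -1.154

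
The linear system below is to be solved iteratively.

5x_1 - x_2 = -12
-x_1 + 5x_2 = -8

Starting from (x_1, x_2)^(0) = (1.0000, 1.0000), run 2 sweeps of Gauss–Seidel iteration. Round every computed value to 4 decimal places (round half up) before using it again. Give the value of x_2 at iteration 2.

-2.1616

Iteration 1:
  x_1 = (-12 - (-1)·1.0000) / (5) = -2.2000
  x_2 = (-8 - (-1)·-2.2000) / (5) = -2.0400
Iteration 2:
  x_1 = (-12 - (-1)·-2.0400) / (5) = -2.8080
  x_2 = (-8 - (-1)·-2.8080) / (5) = -2.1616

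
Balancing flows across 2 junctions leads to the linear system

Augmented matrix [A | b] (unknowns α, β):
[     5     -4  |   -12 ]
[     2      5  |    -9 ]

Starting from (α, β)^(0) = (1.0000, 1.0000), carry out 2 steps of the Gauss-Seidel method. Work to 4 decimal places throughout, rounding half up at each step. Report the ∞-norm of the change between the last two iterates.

Iteration 1:
  α = (-12 - (-4)·1.0000) / (5) = -1.6000
  β = (-9 - (2)·-1.6000) / (5) = -1.1600
Iteration 2:
  α = (-12 - (-4)·-1.1600) / (5) = -3.3280
  β = (-9 - (2)·-3.3280) / (5) = -0.4688
Change: (-1.7280, 0.6912) → max |·| = 1.7280

1.7280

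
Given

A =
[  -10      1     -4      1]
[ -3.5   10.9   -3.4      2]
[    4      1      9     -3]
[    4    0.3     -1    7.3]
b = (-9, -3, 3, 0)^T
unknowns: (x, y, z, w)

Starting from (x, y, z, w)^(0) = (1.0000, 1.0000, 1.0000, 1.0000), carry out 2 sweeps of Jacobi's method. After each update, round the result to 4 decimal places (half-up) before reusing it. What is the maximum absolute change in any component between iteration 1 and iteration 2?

0.2589

Iteration 1:
  x = (-9 - (1)·1.0000 - (-4)·1.0000 - (1)·1.0000) / (-10) = 0.7000
  y = (-3 - (-3.5)·1.0000 - (-3.4)·1.0000 - (2)·1.0000) / (10.9) = 0.1743
  z = (3 - (4)·1.0000 - (1)·1.0000 - (-3)·1.0000) / (9) = 0.1111
  w = (0 - (4)·1.0000 - (0.3)·1.0000 - (-1)·1.0000) / (7.3) = -0.4521
Iteration 2:
  x = (-9 - (1)·0.1743 - (-4)·0.1111 - (1)·-0.4521) / (-10) = 0.8278
  y = (-3 - (-3.5)·0.7000 - (-3.4)·0.1111 - (2)·-0.4521) / (10.9) = 0.0672
  z = (3 - (4)·0.7000 - (1)·0.1743 - (-3)·-0.4521) / (9) = -0.1478
  w = (0 - (4)·0.7000 - (0.3)·0.1743 - (-1)·0.1111) / (7.3) = -0.3755
Change: (0.1278, -0.1071, -0.2589, 0.0766) → max |·| = 0.2589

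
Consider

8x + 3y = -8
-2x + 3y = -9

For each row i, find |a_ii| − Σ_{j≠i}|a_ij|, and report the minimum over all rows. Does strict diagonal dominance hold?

1

row 1: |8| − (3) = 5
row 2: |3| − (2) = 1
minimum over rows = 1 → strictly diagonally dominant (convergence guaranteed)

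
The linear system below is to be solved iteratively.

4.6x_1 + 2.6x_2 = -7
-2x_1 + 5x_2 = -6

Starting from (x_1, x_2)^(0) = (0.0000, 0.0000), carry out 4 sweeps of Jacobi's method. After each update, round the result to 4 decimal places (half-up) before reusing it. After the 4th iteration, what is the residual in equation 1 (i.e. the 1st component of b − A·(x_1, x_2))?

-0.3576

Iteration 1:
  x_1 = (-7 - (2.6)·0.0000) / (4.6) = -1.5217
  x_2 = (-6 - (-2)·0.0000) / (5) = -1.2000
Iteration 2:
  x_1 = (-7 - (2.6)·-1.2000) / (4.6) = -0.8435
  x_2 = (-6 - (-2)·-1.5217) / (5) = -1.8087
Iteration 3:
  x_1 = (-7 - (2.6)·-1.8087) / (4.6) = -0.4994
  x_2 = (-6 - (-2)·-0.8435) / (5) = -1.5374
Iteration 4:
  x_1 = (-7 - (2.6)·-1.5374) / (4.6) = -0.6528
  x_2 = (-6 - (-2)·-0.4994) / (5) = -1.3998
Residual b − A·x = (-0.3576, -0.3066)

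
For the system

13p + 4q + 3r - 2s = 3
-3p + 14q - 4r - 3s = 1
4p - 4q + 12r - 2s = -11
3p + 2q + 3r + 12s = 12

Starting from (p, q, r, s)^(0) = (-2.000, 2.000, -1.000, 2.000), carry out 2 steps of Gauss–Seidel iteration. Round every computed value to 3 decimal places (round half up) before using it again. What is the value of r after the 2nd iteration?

-0.810

Iteration 1:
  p = (3 - (4)·2.000 - (3)·-1.000 - (-2)·2.000) / (13) = 0.154
  q = (1 - (-3)·0.154 - (-4)·-1.000 - (-3)·2.000) / (14) = 0.247
  r = (-11 - (4)·0.154 - (-4)·0.247 - (-2)·2.000) / (12) = -0.552
  s = (12 - (3)·0.154 - (2)·0.247 - (3)·-0.552) / (12) = 1.058
Iteration 2:
  p = (3 - (4)·0.247 - (3)·-0.552 - (-2)·1.058) / (13) = 0.445
  q = (1 - (-3)·0.445 - (-4)·-0.552 - (-3)·1.058) / (14) = 0.236
  r = (-11 - (4)·0.445 - (-4)·0.236 - (-2)·1.058) / (12) = -0.810
  s = (12 - (3)·0.445 - (2)·0.236 - (3)·-0.810) / (12) = 1.052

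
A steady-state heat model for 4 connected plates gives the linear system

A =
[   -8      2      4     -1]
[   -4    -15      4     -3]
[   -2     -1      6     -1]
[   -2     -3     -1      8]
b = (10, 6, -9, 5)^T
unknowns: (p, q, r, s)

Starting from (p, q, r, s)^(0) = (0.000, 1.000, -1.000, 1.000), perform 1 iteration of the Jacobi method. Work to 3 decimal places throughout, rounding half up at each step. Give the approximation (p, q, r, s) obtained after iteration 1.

(-1.625, -0.867, -1.167, 0.875)

Iteration 1:
  p = (10 - (2)·1.000 - (4)·-1.000 - (-1)·1.000) / (-8) = -1.625
  q = (6 - (-4)·0.000 - (4)·-1.000 - (-3)·1.000) / (-15) = -0.867
  r = (-9 - (-2)·0.000 - (-1)·1.000 - (-1)·1.000) / (6) = -1.167
  s = (5 - (-2)·0.000 - (-3)·1.000 - (-1)·-1.000) / (8) = 0.875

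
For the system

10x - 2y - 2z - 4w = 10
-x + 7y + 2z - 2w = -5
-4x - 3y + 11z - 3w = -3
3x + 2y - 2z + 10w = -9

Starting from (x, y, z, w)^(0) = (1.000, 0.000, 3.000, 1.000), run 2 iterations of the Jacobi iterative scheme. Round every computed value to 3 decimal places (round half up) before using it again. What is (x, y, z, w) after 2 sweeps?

(0.604, -0.704, -0.021, -1.199)

Iteration 1:
  x = (10 - (-2)·0.000 - (-2)·3.000 - (-4)·1.000) / (10) = 2.000
  y = (-5 - (-1)·1.000 - (2)·3.000 - (-2)·1.000) / (7) = -1.143
  z = (-3 - (-4)·1.000 - (-3)·0.000 - (-3)·1.000) / (11) = 0.364
  w = (-9 - (3)·1.000 - (2)·0.000 - (-2)·3.000) / (10) = -0.600
Iteration 2:
  x = (10 - (-2)·-1.143 - (-2)·0.364 - (-4)·-0.600) / (10) = 0.604
  y = (-5 - (-1)·2.000 - (2)·0.364 - (-2)·-0.600) / (7) = -0.704
  z = (-3 - (-4)·2.000 - (-3)·-1.143 - (-3)·-0.600) / (11) = -0.021
  w = (-9 - (3)·2.000 - (2)·-1.143 - (-2)·0.364) / (10) = -1.199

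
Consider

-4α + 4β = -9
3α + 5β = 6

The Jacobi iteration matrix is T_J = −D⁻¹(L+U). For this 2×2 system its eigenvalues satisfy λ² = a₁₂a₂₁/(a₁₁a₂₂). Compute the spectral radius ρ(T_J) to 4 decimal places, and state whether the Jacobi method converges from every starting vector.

a₁₂a₂₁/(a₁₁a₂₂) = (4)·(3) / ((-4)·(5)) = -0.600000
ρ = √|-0.600000| = √0.600000 = 0.7746
ρ < 1, so Jacobi converges

0.7746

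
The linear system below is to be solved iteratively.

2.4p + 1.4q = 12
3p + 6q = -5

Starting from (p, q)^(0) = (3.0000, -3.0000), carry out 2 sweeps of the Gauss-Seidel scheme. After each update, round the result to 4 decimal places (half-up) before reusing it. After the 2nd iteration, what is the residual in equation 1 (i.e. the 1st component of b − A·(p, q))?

Iteration 1:
  p = (12 - (1.4)·-3.0000) / (2.4) = 6.7500
  q = (-5 - (3)·6.7500) / (6) = -4.2083
Iteration 2:
  p = (12 - (1.4)·-4.2083) / (2.4) = 7.4548
  q = (-5 - (3)·7.4548) / (6) = -4.5607
Residual b − A·x = (0.4935, -0.0002)

0.4935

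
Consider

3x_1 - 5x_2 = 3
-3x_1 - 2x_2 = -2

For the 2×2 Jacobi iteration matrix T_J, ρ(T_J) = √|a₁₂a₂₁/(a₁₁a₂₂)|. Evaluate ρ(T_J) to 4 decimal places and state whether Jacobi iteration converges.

1.5811

a₁₂a₂₁/(a₁₁a₂₂) = (-5)·(-3) / ((3)·(-2)) = -2.500000
ρ = √|-2.500000| = √2.500000 = 1.5811
ρ > 1, so Jacobi diverges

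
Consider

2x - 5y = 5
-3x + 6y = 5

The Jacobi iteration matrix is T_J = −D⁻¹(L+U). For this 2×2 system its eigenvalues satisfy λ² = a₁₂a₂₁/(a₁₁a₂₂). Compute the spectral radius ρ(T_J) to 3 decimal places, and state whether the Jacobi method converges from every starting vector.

1.118

a₁₂a₂₁/(a₁₁a₂₂) = (-5)·(-3) / ((2)·(6)) = 1.250000
ρ = √|1.250000| = √1.250000 = 1.118
ρ > 1, so Jacobi diverges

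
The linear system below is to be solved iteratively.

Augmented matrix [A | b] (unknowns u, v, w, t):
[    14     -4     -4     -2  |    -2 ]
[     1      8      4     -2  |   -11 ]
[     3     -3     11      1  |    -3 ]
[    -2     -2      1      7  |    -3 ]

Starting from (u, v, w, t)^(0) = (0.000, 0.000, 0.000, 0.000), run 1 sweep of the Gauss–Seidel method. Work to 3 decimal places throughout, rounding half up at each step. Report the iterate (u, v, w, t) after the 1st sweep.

(-0.143, -1.357, -0.604, -0.771)

Iteration 1:
  u = (-2 - (-4)·0.000 - (-4)·0.000 - (-2)·0.000) / (14) = -0.143
  v = (-11 - (1)·-0.143 - (4)·0.000 - (-2)·0.000) / (8) = -1.357
  w = (-3 - (3)·-0.143 - (-3)·-1.357 - (1)·0.000) / (11) = -0.604
  t = (-3 - (-2)·-0.143 - (-2)·-1.357 - (1)·-0.604) / (7) = -0.771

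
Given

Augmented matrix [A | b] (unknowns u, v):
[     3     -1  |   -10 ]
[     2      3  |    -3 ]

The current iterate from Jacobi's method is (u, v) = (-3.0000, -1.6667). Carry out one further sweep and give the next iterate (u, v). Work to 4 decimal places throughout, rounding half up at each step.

(-3.8889, 1.0000)

One sweep:
  u = (-10 - (-1)·-1.6667) / (3) = -3.8889
  v = (-3 - (2)·-3.0000) / (3) = 1.0000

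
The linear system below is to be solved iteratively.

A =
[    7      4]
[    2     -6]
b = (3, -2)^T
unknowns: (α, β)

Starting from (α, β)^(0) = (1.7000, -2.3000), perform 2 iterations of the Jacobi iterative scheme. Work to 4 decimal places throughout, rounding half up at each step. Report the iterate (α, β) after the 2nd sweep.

(-0.0857, 0.9143)

Iteration 1:
  α = (3 - (4)·-2.3000) / (7) = 1.7429
  β = (-2 - (2)·1.7000) / (-6) = 0.9000
Iteration 2:
  α = (3 - (4)·0.9000) / (7) = -0.0857
  β = (-2 - (2)·1.7429) / (-6) = 0.9143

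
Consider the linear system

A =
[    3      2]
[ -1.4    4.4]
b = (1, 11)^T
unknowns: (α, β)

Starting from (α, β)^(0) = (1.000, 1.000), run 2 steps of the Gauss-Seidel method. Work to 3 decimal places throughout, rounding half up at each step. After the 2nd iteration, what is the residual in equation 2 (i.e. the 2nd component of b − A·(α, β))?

Iteration 1:
  α = (1 - (2)·1.000) / (3) = -0.333
  β = (11 - (-1.4)·-0.333) / (4.4) = 2.394
Iteration 2:
  α = (1 - (2)·2.394) / (3) = -1.263
  β = (11 - (-1.4)·-1.263) / (4.4) = 2.098
Residual b − A·x = (0.593, 0.001)

0.001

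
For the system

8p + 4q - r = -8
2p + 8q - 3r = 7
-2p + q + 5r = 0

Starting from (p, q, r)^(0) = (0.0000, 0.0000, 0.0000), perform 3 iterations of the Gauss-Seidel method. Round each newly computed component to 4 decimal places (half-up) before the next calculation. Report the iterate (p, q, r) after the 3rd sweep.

(-1.6337, 0.9585, -0.8452)

Iteration 1:
  p = (-8 - (4)·0.0000 - (-1)·0.0000) / (8) = -1.0000
  q = (7 - (2)·-1.0000 - (-3)·0.0000) / (8) = 1.1250
  r = (0 - (-2)·-1.0000 - (1)·1.1250) / (5) = -0.6250
Iteration 2:
  p = (-8 - (4)·1.1250 - (-1)·-0.6250) / (8) = -1.6406
  q = (7 - (2)·-1.6406 - (-3)·-0.6250) / (8) = 1.0508
  r = (0 - (-2)·-1.6406 - (1)·1.0508) / (5) = -0.8664
Iteration 3:
  p = (-8 - (4)·1.0508 - (-1)·-0.8664) / (8) = -1.6337
  q = (7 - (2)·-1.6337 - (-3)·-0.8664) / (8) = 0.9585
  r = (0 - (-2)·-1.6337 - (1)·0.9585) / (5) = -0.8452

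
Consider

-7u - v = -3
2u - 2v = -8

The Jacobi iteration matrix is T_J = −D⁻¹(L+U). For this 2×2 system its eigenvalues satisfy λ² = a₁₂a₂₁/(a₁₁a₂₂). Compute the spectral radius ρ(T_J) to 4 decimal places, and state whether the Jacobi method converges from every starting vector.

a₁₂a₂₁/(a₁₁a₂₂) = (-1)·(2) / ((-7)·(-2)) = -0.142857
ρ = √|-0.142857| = √0.142857 = 0.3780
ρ < 1, so Jacobi converges

0.3780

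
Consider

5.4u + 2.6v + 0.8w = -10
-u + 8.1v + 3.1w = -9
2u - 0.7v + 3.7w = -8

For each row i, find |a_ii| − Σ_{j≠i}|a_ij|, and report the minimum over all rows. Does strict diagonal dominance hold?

row 1: |5.4| − (2.6+0.8) = 2
row 2: |8.1| − (1+3.1) = 4
row 3: |3.7| − (2+0.7) = 1
minimum over rows = 1 → strictly diagonally dominant (convergence guaranteed)

1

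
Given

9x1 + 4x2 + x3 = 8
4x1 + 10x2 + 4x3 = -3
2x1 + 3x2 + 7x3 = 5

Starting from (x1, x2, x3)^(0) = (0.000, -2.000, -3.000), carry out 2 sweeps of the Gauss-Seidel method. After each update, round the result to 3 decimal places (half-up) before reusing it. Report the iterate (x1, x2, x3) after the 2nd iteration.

(0.854, -0.676, 0.760)

Iteration 1:
  x1 = (8 - (4)·-2.000 - (1)·-3.000) / (9) = 2.111
  x2 = (-3 - (4)·2.111 - (4)·-3.000) / (10) = 0.056
  x3 = (5 - (2)·2.111 - (3)·0.056) / (7) = 0.087
Iteration 2:
  x1 = (8 - (4)·0.056 - (1)·0.087) / (9) = 0.854
  x2 = (-3 - (4)·0.854 - (4)·0.087) / (10) = -0.676
  x3 = (5 - (2)·0.854 - (3)·-0.676) / (7) = 0.760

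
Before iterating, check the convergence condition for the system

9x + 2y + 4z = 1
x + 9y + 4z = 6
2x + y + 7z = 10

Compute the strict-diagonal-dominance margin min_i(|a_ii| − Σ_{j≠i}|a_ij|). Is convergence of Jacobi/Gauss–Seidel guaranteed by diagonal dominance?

row 1: |9| − (2+4) = 3
row 2: |9| − (1+4) = 4
row 3: |7| − (2+1) = 4
minimum over rows = 3 → strictly diagonally dominant (convergence guaranteed)

3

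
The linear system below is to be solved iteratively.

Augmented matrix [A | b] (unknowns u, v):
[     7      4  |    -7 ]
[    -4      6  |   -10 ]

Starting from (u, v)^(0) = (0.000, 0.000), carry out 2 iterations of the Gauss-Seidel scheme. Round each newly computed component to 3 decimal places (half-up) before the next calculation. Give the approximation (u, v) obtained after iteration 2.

(0.333, -1.445)

Iteration 1:
  u = (-7 - (4)·0.000) / (7) = -1.000
  v = (-10 - (-4)·-1.000) / (6) = -2.333
Iteration 2:
  u = (-7 - (4)·-2.333) / (7) = 0.333
  v = (-10 - (-4)·0.333) / (6) = -1.445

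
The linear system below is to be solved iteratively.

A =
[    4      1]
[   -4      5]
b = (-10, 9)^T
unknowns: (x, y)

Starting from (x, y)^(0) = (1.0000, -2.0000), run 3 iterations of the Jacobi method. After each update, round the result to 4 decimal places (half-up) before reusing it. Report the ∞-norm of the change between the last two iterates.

Iteration 1:
  x = (-10 - (1)·-2.0000) / (4) = -2.0000
  y = (9 - (-4)·1.0000) / (5) = 2.6000
Iteration 2:
  x = (-10 - (1)·2.6000) / (4) = -3.1500
  y = (9 - (-4)·-2.0000) / (5) = 0.2000
Iteration 3:
  x = (-10 - (1)·0.2000) / (4) = -2.5500
  y = (9 - (-4)·-3.1500) / (5) = -0.7200
Change: (0.6000, -0.9200) → max |·| = 0.9200

0.9200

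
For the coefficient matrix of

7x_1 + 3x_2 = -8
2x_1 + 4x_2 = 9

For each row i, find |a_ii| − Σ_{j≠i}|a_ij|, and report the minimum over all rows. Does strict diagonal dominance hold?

2

row 1: |7| − (3) = 4
row 2: |4| − (2) = 2
minimum over rows = 2 → strictly diagonally dominant (convergence guaranteed)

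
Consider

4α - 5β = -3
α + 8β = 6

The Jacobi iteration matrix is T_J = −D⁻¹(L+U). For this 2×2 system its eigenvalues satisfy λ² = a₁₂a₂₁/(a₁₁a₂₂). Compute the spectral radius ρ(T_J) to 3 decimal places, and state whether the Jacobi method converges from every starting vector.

0.395

a₁₂a₂₁/(a₁₁a₂₂) = (-5)·(1) / ((4)·(8)) = -0.156250
ρ = √|-0.156250| = √0.156250 = 0.395
ρ < 1, so Jacobi converges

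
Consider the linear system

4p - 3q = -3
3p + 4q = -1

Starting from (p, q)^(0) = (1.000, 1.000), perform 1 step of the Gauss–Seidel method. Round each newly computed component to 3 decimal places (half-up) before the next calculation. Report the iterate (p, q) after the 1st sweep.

(0.000, -0.250)

Iteration 1:
  p = (-3 - (-3)·1.000) / (4) = 0.000
  q = (-1 - (3)·0.000) / (4) = -0.250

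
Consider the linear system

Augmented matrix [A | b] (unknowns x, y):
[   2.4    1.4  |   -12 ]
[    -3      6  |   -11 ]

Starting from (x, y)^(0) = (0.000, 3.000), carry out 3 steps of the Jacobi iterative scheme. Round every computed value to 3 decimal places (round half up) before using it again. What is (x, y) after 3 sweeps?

(-1.962, -3.799)

Iteration 1:
  x = (-12 - (1.4)·3.000) / (2.4) = -6.750
  y = (-11 - (-3)·0.000) / (6) = -1.833
Iteration 2:
  x = (-12 - (1.4)·-1.833) / (2.4) = -3.931
  y = (-11 - (-3)·-6.750) / (6) = -5.208
Iteration 3:
  x = (-12 - (1.4)·-5.208) / (2.4) = -1.962
  y = (-11 - (-3)·-3.931) / (6) = -3.799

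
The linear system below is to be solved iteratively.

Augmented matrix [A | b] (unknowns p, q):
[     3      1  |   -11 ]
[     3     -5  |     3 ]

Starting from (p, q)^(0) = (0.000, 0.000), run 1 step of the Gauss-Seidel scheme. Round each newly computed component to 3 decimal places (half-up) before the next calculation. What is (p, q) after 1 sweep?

Iteration 1:
  p = (-11 - (1)·0.000) / (3) = -3.667
  q = (3 - (3)·-3.667) / (-5) = -2.800

(-3.667, -2.800)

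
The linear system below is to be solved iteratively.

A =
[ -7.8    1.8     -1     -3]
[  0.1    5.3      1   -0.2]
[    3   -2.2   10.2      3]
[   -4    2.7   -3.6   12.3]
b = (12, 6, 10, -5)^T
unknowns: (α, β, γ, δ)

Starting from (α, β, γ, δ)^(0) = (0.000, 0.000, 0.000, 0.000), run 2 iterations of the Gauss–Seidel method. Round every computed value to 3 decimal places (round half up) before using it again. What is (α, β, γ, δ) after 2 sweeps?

Iteration 1:
  α = (12 - (1.8)·0.000 - (-1)·0.000 - (-3)·0.000) / (-7.8) = -1.538
  β = (6 - (0.1)·-1.538 - (1)·0.000 - (-0.2)·0.000) / (5.3) = 1.161
  γ = (10 - (3)·-1.538 - (-2.2)·1.161 - (3)·0.000) / (10.2) = 1.683
  δ = (-5 - (-4)·-1.538 - (2.7)·1.161 - (-3.6)·1.683) / (12.3) = -0.669
Iteration 2:
  α = (12 - (1.8)·1.161 - (-1)·1.683 - (-3)·-0.669) / (-7.8) = -1.229
  β = (6 - (0.1)·-1.229 - (1)·1.683 - (-0.2)·-0.669) / (5.3) = 0.812
  γ = (10 - (3)·-1.229 - (-2.2)·0.812 - (3)·-0.669) / (10.2) = 1.714
  δ = (-5 - (-4)·-1.229 - (2.7)·0.812 - (-3.6)·1.714) / (12.3) = -0.483

(-1.229, 0.812, 1.714, -0.483)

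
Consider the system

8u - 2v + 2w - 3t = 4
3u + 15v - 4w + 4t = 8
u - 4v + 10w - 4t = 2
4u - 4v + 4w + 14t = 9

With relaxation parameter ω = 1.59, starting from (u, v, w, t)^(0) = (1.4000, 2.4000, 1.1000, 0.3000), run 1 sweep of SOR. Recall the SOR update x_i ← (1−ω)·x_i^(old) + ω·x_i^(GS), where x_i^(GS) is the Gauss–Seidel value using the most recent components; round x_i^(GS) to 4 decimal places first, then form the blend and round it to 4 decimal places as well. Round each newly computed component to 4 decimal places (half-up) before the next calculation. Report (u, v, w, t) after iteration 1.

(0.6646, -0.4402, -0.5258, 0.5821)

Iteration 1:
  u: GS value = (4 - (-2)·2.4000 - (2)·1.1000 - (-3)·0.3000) / (8) = 0.9375;  u ← (1−ω)·1.4000 + ω·0.9375 = 0.6646
  v: GS value = (8 - (3)·0.6646 - (-4)·1.1000 - (4)·0.3000) / (15) = 0.6137;  v ← (1−ω)·2.4000 + ω·0.6137 = -0.4402
  w: GS value = (2 - (1)·0.6646 - (-4)·-0.4402 - (-4)·0.3000) / (10) = 0.0775;  w ← (1−ω)·1.1000 + ω·0.0775 = -0.5258
  t: GS value = (9 - (4)·0.6646 - (-4)·-0.4402 - (4)·-0.5258) / (14) = 0.4774;  t ← (1−ω)·0.3000 + ω·0.4774 = 0.5821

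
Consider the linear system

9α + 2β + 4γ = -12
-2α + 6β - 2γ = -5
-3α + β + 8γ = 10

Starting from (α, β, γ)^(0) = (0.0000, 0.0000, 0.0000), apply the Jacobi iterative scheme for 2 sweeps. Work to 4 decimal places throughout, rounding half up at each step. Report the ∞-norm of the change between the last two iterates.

0.3958

Iteration 1:
  α = (-12 - (2)·0.0000 - (4)·0.0000) / (9) = -1.3333
  β = (-5 - (-2)·0.0000 - (-2)·0.0000) / (6) = -0.8333
  γ = (10 - (-3)·0.0000 - (1)·0.0000) / (8) = 1.2500
Iteration 2:
  α = (-12 - (2)·-0.8333 - (4)·1.2500) / (9) = -1.7037
  β = (-5 - (-2)·-1.3333 - (-2)·1.2500) / (6) = -0.8611
  γ = (10 - (-3)·-1.3333 - (1)·-0.8333) / (8) = 0.8542
Change: (-0.3704, -0.0278, -0.3958) → max |·| = 0.3958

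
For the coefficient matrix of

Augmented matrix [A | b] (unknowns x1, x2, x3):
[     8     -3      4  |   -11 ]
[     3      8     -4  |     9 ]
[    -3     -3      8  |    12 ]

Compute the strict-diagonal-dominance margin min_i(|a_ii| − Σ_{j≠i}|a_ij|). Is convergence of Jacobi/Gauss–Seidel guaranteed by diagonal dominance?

1

row 1: |8| − (3+4) = 1
row 2: |8| − (3+4) = 1
row 3: |8| − (3+3) = 2
minimum over rows = 1 → strictly diagonally dominant (convergence guaranteed)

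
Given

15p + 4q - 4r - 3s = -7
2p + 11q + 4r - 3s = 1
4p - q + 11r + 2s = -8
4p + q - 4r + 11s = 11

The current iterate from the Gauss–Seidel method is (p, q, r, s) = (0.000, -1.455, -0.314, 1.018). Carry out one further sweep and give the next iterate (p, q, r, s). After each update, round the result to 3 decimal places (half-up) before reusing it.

One sweep:
  p = (-7 - (4)·-1.455 - (-4)·-0.314 - (-3)·1.018) / (15) = 0.041
  q = (1 - (2)·0.041 - (4)·-0.314 - (-3)·1.018) / (11) = 0.475
  r = (-8 - (4)·0.041 - (-1)·0.475 - (2)·1.018) / (11) = -0.884
  s = (11 - (4)·0.041 - (1)·0.475 - (-4)·-0.884) / (11) = 0.620

(0.041, 0.475, -0.884, 0.620)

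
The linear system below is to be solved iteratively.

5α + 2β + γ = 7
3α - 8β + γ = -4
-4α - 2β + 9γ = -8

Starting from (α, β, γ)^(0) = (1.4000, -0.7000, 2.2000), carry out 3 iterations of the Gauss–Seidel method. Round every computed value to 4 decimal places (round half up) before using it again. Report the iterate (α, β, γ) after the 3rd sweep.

Iteration 1:
  α = (7 - (2)·-0.7000 - (1)·2.2000) / (5) = 1.2400
  β = (-4 - (3)·1.2400 - (1)·2.2000) / (-8) = 1.2400
  γ = (-8 - (-4)·1.2400 - (-2)·1.2400) / (9) = -0.0622
Iteration 2:
  α = (7 - (2)·1.2400 - (1)·-0.0622) / (5) = 0.9164
  β = (-4 - (3)·0.9164 - (1)·-0.0622) / (-8) = 0.8359
  γ = (-8 - (-4)·0.9164 - (-2)·0.8359) / (9) = -0.2958
Iteration 3:
  α = (7 - (2)·0.8359 - (1)·-0.2958) / (5) = 1.1248
  β = (-4 - (3)·1.1248 - (1)·-0.2958) / (-8) = 0.8848
  γ = (-8 - (-4)·1.1248 - (-2)·0.8848) / (9) = -0.1924

(1.1248, 0.8848, -0.1924)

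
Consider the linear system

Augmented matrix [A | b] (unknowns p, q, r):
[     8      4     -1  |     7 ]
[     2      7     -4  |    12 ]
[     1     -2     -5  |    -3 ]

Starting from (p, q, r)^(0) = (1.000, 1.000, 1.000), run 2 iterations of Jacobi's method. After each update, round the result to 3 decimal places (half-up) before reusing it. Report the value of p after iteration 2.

-0.075

Iteration 1:
  p = (7 - (4)·1.000 - (-1)·1.000) / (8) = 0.500
  q = (12 - (2)·1.000 - (-4)·1.000) / (7) = 2.000
  r = (-3 - (1)·1.000 - (-2)·1.000) / (-5) = 0.400
Iteration 2:
  p = (7 - (4)·2.000 - (-1)·0.400) / (8) = -0.075
  q = (12 - (2)·0.500 - (-4)·0.400) / (7) = 1.800
  r = (-3 - (1)·0.500 - (-2)·2.000) / (-5) = -0.100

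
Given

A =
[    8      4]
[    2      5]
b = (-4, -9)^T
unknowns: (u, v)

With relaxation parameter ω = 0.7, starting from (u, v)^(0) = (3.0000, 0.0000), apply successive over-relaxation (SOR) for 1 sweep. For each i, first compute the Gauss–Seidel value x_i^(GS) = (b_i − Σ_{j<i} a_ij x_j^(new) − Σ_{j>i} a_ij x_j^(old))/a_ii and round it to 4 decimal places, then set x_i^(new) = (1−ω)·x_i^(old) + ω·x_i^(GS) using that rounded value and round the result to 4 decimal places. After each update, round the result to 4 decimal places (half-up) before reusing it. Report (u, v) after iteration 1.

(0.5500, -1.4140)

Iteration 1:
  u: GS value = (-4 - (4)·0.0000) / (8) = -0.5000;  u ← (1−ω)·3.0000 + ω·-0.5000 = 0.5500
  v: GS value = (-9 - (2)·0.5500) / (5) = -2.0200;  v ← (1−ω)·0.0000 + ω·-2.0200 = -1.4140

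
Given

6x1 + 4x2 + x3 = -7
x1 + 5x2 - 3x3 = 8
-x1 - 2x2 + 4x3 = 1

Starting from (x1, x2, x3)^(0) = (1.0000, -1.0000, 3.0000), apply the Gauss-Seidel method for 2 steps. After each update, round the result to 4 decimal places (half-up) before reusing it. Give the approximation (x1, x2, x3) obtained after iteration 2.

(-3.8667, 3.4533, 1.0100)

Iteration 1:
  x1 = (-7 - (4)·-1.0000 - (1)·3.0000) / (6) = -1.0000
  x2 = (8 - (1)·-1.0000 - (-3)·3.0000) / (5) = 3.6000
  x3 = (1 - (-1)·-1.0000 - (-2)·3.6000) / (4) = 1.8000
Iteration 2:
  x1 = (-7 - (4)·3.6000 - (1)·1.8000) / (6) = -3.8667
  x2 = (8 - (1)·-3.8667 - (-3)·1.8000) / (5) = 3.4533
  x3 = (1 - (-1)·-3.8667 - (-2)·3.4533) / (4) = 1.0100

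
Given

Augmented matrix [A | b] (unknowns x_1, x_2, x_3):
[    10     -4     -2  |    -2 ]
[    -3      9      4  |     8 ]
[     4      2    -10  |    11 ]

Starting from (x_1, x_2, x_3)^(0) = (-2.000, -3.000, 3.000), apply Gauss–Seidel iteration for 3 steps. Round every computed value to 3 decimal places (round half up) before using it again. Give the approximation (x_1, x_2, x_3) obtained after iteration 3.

Iteration 1:
  x_1 = (-2 - (-4)·-3.000 - (-2)·3.000) / (10) = -0.800
  x_2 = (8 - (-3)·-0.800 - (4)·3.000) / (9) = -0.711
  x_3 = (11 - (4)·-0.800 - (2)·-0.711) / (-10) = -1.562
Iteration 2:
  x_1 = (-2 - (-4)·-0.711 - (-2)·-1.562) / (10) = -0.797
  x_2 = (8 - (-3)·-0.797 - (4)·-1.562) / (9) = 1.317
  x_3 = (11 - (4)·-0.797 - (2)·1.317) / (-10) = -1.155
Iteration 3:
  x_1 = (-2 - (-4)·1.317 - (-2)·-1.155) / (10) = 0.096
  x_2 = (8 - (-3)·0.096 - (4)·-1.155) / (9) = 1.434
  x_3 = (11 - (4)·0.096 - (2)·1.434) / (-10) = -0.775

(0.096, 1.434, -0.775)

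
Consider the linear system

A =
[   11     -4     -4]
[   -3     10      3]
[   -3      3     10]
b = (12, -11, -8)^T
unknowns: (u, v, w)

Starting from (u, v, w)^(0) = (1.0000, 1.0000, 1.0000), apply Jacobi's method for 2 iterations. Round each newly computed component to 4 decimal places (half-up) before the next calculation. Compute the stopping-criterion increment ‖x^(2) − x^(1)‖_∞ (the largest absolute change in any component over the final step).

1.4182

Iteration 1:
  u = (12 - (-4)·1.0000 - (-4)·1.0000) / (11) = 1.8182
  v = (-11 - (-3)·1.0000 - (3)·1.0000) / (10) = -1.1000
  w = (-8 - (-3)·1.0000 - (3)·1.0000) / (10) = -0.8000
Iteration 2:
  u = (12 - (-4)·-1.1000 - (-4)·-0.8000) / (11) = 0.4000
  v = (-11 - (-3)·1.8182 - (3)·-0.8000) / (10) = -0.3145
  w = (-8 - (-3)·1.8182 - (3)·-1.1000) / (10) = 0.0755
Change: (-1.4182, 0.7855, 0.8755) → max |·| = 1.4182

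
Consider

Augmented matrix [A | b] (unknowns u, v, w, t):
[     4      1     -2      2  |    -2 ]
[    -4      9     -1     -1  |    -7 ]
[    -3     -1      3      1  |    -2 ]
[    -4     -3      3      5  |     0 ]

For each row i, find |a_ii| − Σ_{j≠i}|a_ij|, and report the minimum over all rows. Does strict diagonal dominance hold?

-5

row 1: |4| − (1+2+2) = -1
row 2: |9| − (4+1+1) = 3
row 3: |3| − (3+1+1) = -2
row 4: |5| − (4+3+3) = -5
minimum over rows = -5 → not strictly diagonally dominant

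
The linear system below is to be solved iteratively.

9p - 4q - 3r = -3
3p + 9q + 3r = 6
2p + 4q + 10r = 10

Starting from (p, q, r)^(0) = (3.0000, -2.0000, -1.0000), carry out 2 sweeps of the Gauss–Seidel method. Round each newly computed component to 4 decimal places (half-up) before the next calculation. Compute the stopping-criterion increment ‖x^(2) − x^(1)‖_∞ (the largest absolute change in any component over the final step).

Iteration 1:
  p = (-3 - (-4)·-2.0000 - (-3)·-1.0000) / (9) = -1.5556
  q = (6 - (3)·-1.5556 - (3)·-1.0000) / (9) = 1.5185
  r = (10 - (2)·-1.5556 - (4)·1.5185) / (10) = 0.7037
Iteration 2:
  p = (-3 - (-4)·1.5185 - (-3)·0.7037) / (9) = 0.5761
  q = (6 - (3)·0.5761 - (3)·0.7037) / (9) = 0.2401
  r = (10 - (2)·0.5761 - (4)·0.2401) / (10) = 0.7887
Change: (2.1317, -1.2784, 0.0850) → max |·| = 2.1317

2.1317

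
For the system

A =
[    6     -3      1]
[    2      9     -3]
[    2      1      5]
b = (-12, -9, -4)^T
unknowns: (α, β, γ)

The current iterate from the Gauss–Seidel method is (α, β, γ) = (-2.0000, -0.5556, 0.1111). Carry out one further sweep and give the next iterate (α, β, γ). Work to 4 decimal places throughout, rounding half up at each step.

One sweep:
  α = (-12 - (-3)·-0.5556 - (1)·0.1111) / (6) = -2.2963
  β = (-9 - (2)·-2.2963 - (-3)·0.1111) / (9) = -0.4527
  γ = (-4 - (2)·-2.2963 - (1)·-0.4527) / (5) = 0.2091

(-2.2963, -0.4527, 0.2091)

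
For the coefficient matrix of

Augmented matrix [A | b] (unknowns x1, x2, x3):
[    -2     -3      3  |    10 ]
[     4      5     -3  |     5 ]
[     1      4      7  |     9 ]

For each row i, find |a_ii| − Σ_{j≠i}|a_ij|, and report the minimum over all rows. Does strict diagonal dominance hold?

-4

row 1: |-2| − (3+3) = -4
row 2: |5| − (4+3) = -2
row 3: |7| − (1+4) = 2
minimum over rows = -4 → not strictly diagonally dominant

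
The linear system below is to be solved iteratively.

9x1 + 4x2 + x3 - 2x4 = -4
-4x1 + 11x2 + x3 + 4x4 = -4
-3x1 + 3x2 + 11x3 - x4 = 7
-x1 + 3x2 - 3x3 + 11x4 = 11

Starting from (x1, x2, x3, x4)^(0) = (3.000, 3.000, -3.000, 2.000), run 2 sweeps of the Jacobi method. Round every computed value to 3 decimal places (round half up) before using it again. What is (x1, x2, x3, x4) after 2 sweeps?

(-0.738, -0.669, 0.256, 1.058)

Iteration 1:
  x1 = (-4 - (4)·3.000 - (1)·-3.000 - (-2)·2.000) / (9) = -1.000
  x2 = (-4 - (-4)·3.000 - (1)·-3.000 - (4)·2.000) / (11) = 0.273
  x3 = (7 - (-3)·3.000 - (3)·3.000 - (-1)·2.000) / (11) = 0.818
  x4 = (11 - (-1)·3.000 - (3)·3.000 - (-3)·-3.000) / (11) = -0.364
Iteration 2:
  x1 = (-4 - (4)·0.273 - (1)·0.818 - (-2)·-0.364) / (9) = -0.738
  x2 = (-4 - (-4)·-1.000 - (1)·0.818 - (4)·-0.364) / (11) = -0.669
  x3 = (7 - (-3)·-1.000 - (3)·0.273 - (-1)·-0.364) / (11) = 0.256
  x4 = (11 - (-1)·-1.000 - (3)·0.273 - (-3)·0.818) / (11) = 1.058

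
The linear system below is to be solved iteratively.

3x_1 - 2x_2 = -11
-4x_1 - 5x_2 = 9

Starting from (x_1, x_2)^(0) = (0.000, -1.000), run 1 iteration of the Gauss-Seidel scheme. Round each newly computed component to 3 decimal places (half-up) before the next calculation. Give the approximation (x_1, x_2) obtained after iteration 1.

(-4.333, 1.666)

Iteration 1:
  x_1 = (-11 - (-2)·-1.000) / (3) = -4.333
  x_2 = (9 - (-4)·-4.333) / (-5) = 1.666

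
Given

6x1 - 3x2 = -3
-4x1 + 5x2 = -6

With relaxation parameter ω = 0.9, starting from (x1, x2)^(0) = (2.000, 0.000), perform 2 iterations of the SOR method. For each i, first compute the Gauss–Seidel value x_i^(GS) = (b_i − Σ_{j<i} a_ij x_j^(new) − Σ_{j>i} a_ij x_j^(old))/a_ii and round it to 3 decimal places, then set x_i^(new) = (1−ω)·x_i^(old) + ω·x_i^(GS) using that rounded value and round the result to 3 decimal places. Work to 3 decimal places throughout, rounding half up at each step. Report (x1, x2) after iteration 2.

(-1.042, -1.957)

Iteration 1:
  x1: GS value = (-3 - (-3)·0.000) / (6) = -0.500;  x1 ← (1−ω)·2.000 + ω·-0.500 = -0.250
  x2: GS value = (-6 - (-4)·-0.250) / (5) = -1.400;  x2 ← (1−ω)·0.000 + ω·-1.400 = -1.260
Iteration 2:
  x1: GS value = (-3 - (-3)·-1.260) / (6) = -1.130;  x1 ← (1−ω)·-0.250 + ω·-1.130 = -1.042
  x2: GS value = (-6 - (-4)·-1.042) / (5) = -2.034;  x2 ← (1−ω)·-1.260 + ω·-2.034 = -1.957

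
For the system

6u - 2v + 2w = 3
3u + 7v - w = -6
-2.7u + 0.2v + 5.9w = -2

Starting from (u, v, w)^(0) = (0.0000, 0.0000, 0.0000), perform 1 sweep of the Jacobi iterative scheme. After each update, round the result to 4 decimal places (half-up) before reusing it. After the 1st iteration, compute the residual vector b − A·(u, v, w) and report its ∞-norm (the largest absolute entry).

1.8393

Iteration 1:
  u = (3 - (-2)·0.0000 - (2)·0.0000) / (6) = 0.5000
  v = (-6 - (3)·0.0000 - (-1)·0.0000) / (7) = -0.8571
  w = (-2 - (-2.7)·0.0000 - (0.2)·0.0000) / (5.9) = -0.3390
Residual b − A·x = (-1.0362, -1.8393, 1.5215); ∞-norm = 1.8393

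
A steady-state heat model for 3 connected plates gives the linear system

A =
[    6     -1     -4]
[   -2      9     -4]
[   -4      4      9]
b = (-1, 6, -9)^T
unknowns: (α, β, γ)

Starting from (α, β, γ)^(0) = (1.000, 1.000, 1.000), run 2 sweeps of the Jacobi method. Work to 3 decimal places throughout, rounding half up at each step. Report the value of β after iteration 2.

0.370

Iteration 1:
  α = (-1 - (-1)·1.000 - (-4)·1.000) / (6) = 0.667
  β = (6 - (-2)·1.000 - (-4)·1.000) / (9) = 1.333
  γ = (-9 - (-4)·1.000 - (4)·1.000) / (9) = -1.000
Iteration 2:
  α = (-1 - (-1)·1.333 - (-4)·-1.000) / (6) = -0.611
  β = (6 - (-2)·0.667 - (-4)·-1.000) / (9) = 0.370
  γ = (-9 - (-4)·0.667 - (4)·1.333) / (9) = -1.296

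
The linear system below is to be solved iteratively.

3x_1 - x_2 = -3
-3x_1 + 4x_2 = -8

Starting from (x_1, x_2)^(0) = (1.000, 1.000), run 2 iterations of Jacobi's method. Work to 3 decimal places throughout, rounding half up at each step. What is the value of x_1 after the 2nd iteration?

Iteration 1:
  x_1 = (-3 - (-1)·1.000) / (3) = -0.667
  x_2 = (-8 - (-3)·1.000) / (4) = -1.250
Iteration 2:
  x_1 = (-3 - (-1)·-1.250) / (3) = -1.417
  x_2 = (-8 - (-3)·-0.667) / (4) = -2.500

-1.417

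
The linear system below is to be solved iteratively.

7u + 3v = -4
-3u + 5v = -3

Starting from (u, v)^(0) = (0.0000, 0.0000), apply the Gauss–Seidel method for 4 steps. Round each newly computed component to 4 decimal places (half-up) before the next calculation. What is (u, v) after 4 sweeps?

Iteration 1:
  u = (-4 - (3)·0.0000) / (7) = -0.5714
  v = (-3 - (-3)·-0.5714) / (5) = -0.9428
Iteration 2:
  u = (-4 - (3)·-0.9428) / (7) = -0.1674
  v = (-3 - (-3)·-0.1674) / (5) = -0.7004
Iteration 3:
  u = (-4 - (3)·-0.7004) / (7) = -0.2713
  v = (-3 - (-3)·-0.2713) / (5) = -0.7628
Iteration 4:
  u = (-4 - (3)·-0.7628) / (7) = -0.2445
  v = (-3 - (-3)·-0.2445) / (5) = -0.7467

(-0.2445, -0.7467)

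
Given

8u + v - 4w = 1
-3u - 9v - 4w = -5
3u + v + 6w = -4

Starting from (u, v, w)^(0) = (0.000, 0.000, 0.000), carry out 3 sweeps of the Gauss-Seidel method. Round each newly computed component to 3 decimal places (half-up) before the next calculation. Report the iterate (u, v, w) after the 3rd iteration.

(-0.337, 0.963, -0.659)

Iteration 1:
  u = (1 - (1)·0.000 - (-4)·0.000) / (8) = 0.125
  v = (-5 - (-3)·0.125 - (-4)·0.000) / (-9) = 0.514
  w = (-4 - (3)·0.125 - (1)·0.514) / (6) = -0.815
Iteration 2:
  u = (1 - (1)·0.514 - (-4)·-0.815) / (8) = -0.347
  v = (-5 - (-3)·-0.347 - (-4)·-0.815) / (-9) = 1.033
  w = (-4 - (3)·-0.347 - (1)·1.033) / (6) = -0.665
Iteration 3:
  u = (1 - (1)·1.033 - (-4)·-0.665) / (8) = -0.337
  v = (-5 - (-3)·-0.337 - (-4)·-0.665) / (-9) = 0.963
  w = (-4 - (3)·-0.337 - (1)·0.963) / (6) = -0.659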